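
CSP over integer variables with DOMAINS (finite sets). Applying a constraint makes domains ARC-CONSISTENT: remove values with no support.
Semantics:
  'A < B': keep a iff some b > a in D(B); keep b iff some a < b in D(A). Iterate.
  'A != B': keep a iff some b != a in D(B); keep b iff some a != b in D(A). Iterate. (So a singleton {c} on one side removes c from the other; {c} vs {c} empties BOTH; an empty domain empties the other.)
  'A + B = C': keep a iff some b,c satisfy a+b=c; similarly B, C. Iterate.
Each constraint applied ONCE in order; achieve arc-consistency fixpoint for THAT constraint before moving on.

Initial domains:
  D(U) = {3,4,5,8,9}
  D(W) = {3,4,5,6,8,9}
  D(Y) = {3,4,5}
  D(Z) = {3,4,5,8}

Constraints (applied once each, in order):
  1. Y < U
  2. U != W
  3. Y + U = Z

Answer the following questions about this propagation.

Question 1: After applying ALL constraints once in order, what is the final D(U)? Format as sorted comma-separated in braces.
Constraint 1 (Y < U) on D(Y)={3,4,5} D(U)={3,4,5,8,9}: U {3,4,5,8,9}->{4,5,8,9}
Constraint 2 (U != W) on D(U)={4,5,8,9} D(W)={3,4,5,6,8,9}: no change
Constraint 3 (Y + U = Z) on D(Y)={3,4,5} D(U)={4,5,8,9} D(Z)={3,4,5,8}: Y {3,4,5}->{3,4}; U {4,5,8,9}->{4,5}; Z {3,4,5,8}->{8}
So after all 3 constraints: D(U) = {4,5}

Answer: {4,5}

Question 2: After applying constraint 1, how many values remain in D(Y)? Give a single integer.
Answer: 3

Derivation:
Constraint 1 (Y < U) on D(Y)={3,4,5} D(U)={3,4,5,8,9}: U {3,4,5,8,9}->{4,5,8,9}
So after constraint 1: D(Y)={3,4,5}, size = 3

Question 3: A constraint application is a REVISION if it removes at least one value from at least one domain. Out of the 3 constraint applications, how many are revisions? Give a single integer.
Constraint 1 (Y < U) on D(Y)={3,4,5} D(U)={3,4,5,8,9}: U {3,4,5,8,9}->{4,5,8,9} => REVISION
Constraint 2 (U != W) on D(U)={4,5,8,9} D(W)={3,4,5,6,8,9}: no change => not a revision
Constraint 3 (Y + U = Z) on D(Y)={3,4,5} D(U)={4,5,8,9} D(Z)={3,4,5,8}: Y {3,4,5}->{3,4}; U {4,5,8,9}->{4,5}; Z {3,4,5,8}->{8} => REVISION
Total revisions = 2

Answer: 2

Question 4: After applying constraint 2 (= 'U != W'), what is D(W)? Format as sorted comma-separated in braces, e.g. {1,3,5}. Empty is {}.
Answer: {3,4,5,6,8,9}

Derivation:
Constraint 1 (Y < U) on D(Y)={3,4,5} D(U)={3,4,5,8,9}: U {3,4,5,8,9}->{4,5,8,9}
Constraint 2 (U != W) on D(U)={4,5,8,9} D(W)={3,4,5,6,8,9}: no change
So after constraint 2: D(W) = {3,4,5,6,8,9}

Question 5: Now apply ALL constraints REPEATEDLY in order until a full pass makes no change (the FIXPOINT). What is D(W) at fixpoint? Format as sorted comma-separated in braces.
Answer: {3,4,5,6,8,9}

Derivation:
pass 0 (initial): D(W)={3,4,5,6,8,9}
pass 1: U {3,4,5,8,9}->{4,5}; Y {3,4,5}->{3,4}; Z {3,4,5,8}->{8}
pass 2: no change
Fixpoint after 2 passes: D(W) = {3,4,5,6,8,9}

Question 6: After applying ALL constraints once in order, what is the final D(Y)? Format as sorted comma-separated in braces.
Constraint 1 (Y < U) on D(Y)={3,4,5} D(U)={3,4,5,8,9}: U {3,4,5,8,9}->{4,5,8,9}
Constraint 2 (U != W) on D(U)={4,5,8,9} D(W)={3,4,5,6,8,9}: no change
Constraint 3 (Y + U = Z) on D(Y)={3,4,5} D(U)={4,5,8,9} D(Z)={3,4,5,8}: Y {3,4,5}->{3,4}; U {4,5,8,9}->{4,5}; Z {3,4,5,8}->{8}
So after all 3 constraints: D(Y) = {3,4}

Answer: {3,4}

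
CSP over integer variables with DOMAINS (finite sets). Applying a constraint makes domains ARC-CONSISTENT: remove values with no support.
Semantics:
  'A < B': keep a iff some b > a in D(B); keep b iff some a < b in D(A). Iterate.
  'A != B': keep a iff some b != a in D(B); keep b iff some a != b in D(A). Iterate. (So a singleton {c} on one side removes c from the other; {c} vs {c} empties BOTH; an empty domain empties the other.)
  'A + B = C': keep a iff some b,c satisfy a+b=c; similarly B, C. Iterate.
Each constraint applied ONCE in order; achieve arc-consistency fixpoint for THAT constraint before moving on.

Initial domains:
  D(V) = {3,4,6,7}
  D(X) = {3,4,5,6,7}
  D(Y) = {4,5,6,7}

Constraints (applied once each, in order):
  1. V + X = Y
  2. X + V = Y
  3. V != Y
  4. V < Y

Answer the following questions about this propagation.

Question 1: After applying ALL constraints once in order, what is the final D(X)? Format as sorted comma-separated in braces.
Constraint 1 (V + X = Y) on D(V)={3,4,6,7} D(X)={3,4,5,6,7} D(Y)={4,5,6,7}: V {3,4,6,7}->{3,4}; X {3,4,5,6,7}->{3,4}; Y {4,5,6,7}->{6,7}
Constraint 2 (X + V = Y) on D(X)={3,4} D(V)={3,4} D(Y)={6,7}: no change
Constraint 3 (V != Y) on D(V)={3,4} D(Y)={6,7}: no change
Constraint 4 (V < Y) on D(V)={3,4} D(Y)={6,7}: no change
So after all 4 constraints: D(X) = {3,4}

Answer: {3,4}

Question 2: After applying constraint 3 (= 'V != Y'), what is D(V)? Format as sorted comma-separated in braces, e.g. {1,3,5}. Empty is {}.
Answer: {3,4}

Derivation:
Constraint 1 (V + X = Y) on D(V)={3,4,6,7} D(X)={3,4,5,6,7} D(Y)={4,5,6,7}: V {3,4,6,7}->{3,4}; X {3,4,5,6,7}->{3,4}; Y {4,5,6,7}->{6,7}
Constraint 2 (X + V = Y) on D(X)={3,4} D(V)={3,4} D(Y)={6,7}: no change
Constraint 3 (V != Y) on D(V)={3,4} D(Y)={6,7}: no change
So after constraint 3: D(V) = {3,4}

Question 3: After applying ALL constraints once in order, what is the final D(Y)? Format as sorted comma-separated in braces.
Answer: {6,7}

Derivation:
Constraint 1 (V + X = Y) on D(V)={3,4,6,7} D(X)={3,4,5,6,7} D(Y)={4,5,6,7}: V {3,4,6,7}->{3,4}; X {3,4,5,6,7}->{3,4}; Y {4,5,6,7}->{6,7}
Constraint 2 (X + V = Y) on D(X)={3,4} D(V)={3,4} D(Y)={6,7}: no change
Constraint 3 (V != Y) on D(V)={3,4} D(Y)={6,7}: no change
Constraint 4 (V < Y) on D(V)={3,4} D(Y)={6,7}: no change
So after all 4 constraints: D(Y) = {6,7}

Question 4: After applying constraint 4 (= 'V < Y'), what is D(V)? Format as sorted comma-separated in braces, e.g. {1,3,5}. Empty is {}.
Constraint 1 (V + X = Y) on D(V)={3,4,6,7} D(X)={3,4,5,6,7} D(Y)={4,5,6,7}: V {3,4,6,7}->{3,4}; X {3,4,5,6,7}->{3,4}; Y {4,5,6,7}->{6,7}
Constraint 2 (X + V = Y) on D(X)={3,4} D(V)={3,4} D(Y)={6,7}: no change
Constraint 3 (V != Y) on D(V)={3,4} D(Y)={6,7}: no change
Constraint 4 (V < Y) on D(V)={3,4} D(Y)={6,7}: no change
So after constraint 4: D(V) = {3,4}

Answer: {3,4}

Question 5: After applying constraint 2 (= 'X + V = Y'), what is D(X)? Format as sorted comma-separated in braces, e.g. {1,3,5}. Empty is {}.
Answer: {3,4}

Derivation:
Constraint 1 (V + X = Y) on D(V)={3,4,6,7} D(X)={3,4,5,6,7} D(Y)={4,5,6,7}: V {3,4,6,7}->{3,4}; X {3,4,5,6,7}->{3,4}; Y {4,5,6,7}->{6,7}
Constraint 2 (X + V = Y) on D(X)={3,4} D(V)={3,4} D(Y)={6,7}: no change
So after constraint 2: D(X) = {3,4}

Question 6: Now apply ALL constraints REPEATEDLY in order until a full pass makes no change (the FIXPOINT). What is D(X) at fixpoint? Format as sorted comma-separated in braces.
pass 0 (initial): D(X)={3,4,5,6,7}
pass 1: V {3,4,6,7}->{3,4}; X {3,4,5,6,7}->{3,4}; Y {4,5,6,7}->{6,7}
pass 2: no change
Fixpoint after 2 passes: D(X) = {3,4}

Answer: {3,4}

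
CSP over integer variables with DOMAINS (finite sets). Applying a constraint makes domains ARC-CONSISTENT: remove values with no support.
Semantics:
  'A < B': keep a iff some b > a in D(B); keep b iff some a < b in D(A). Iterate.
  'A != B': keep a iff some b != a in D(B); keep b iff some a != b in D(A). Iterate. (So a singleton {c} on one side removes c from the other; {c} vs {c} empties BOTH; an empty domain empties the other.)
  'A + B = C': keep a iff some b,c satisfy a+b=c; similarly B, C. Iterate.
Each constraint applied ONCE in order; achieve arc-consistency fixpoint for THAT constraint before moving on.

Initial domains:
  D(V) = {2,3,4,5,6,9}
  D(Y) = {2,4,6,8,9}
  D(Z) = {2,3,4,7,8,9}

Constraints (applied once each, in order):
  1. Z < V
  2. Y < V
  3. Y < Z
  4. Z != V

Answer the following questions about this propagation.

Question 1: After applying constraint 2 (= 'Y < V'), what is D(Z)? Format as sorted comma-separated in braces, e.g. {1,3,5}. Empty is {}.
Answer: {2,3,4,7,8}

Derivation:
Constraint 1 (Z < V) on D(Z)={2,3,4,7,8,9} D(V)={2,3,4,5,6,9}: Z {2,3,4,7,8,9}->{2,3,4,7,8}; V {2,3,4,5,6,9}->{3,4,5,6,9}
Constraint 2 (Y < V) on D(Y)={2,4,6,8,9} D(V)={3,4,5,6,9}: Y {2,4,6,8,9}->{2,4,6,8}
So after constraint 2: D(Z) = {2,3,4,7,8}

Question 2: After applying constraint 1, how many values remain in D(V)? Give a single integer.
Constraint 1 (Z < V) on D(Z)={2,3,4,7,8,9} D(V)={2,3,4,5,6,9}: Z {2,3,4,7,8,9}->{2,3,4,7,8}; V {2,3,4,5,6,9}->{3,4,5,6,9}
So after constraint 1: D(V)={3,4,5,6,9}, size = 5

Answer: 5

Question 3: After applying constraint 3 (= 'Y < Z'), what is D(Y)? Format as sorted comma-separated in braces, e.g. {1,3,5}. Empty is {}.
Constraint 1 (Z < V) on D(Z)={2,3,4,7,8,9} D(V)={2,3,4,5,6,9}: Z {2,3,4,7,8,9}->{2,3,4,7,8}; V {2,3,4,5,6,9}->{3,4,5,6,9}
Constraint 2 (Y < V) on D(Y)={2,4,6,8,9} D(V)={3,4,5,6,9}: Y {2,4,6,8,9}->{2,4,6,8}
Constraint 3 (Y < Z) on D(Y)={2,4,6,8} D(Z)={2,3,4,7,8}: Y {2,4,6,8}->{2,4,6}; Z {2,3,4,7,8}->{3,4,7,8}
So after constraint 3: D(Y) = {2,4,6}

Answer: {2,4,6}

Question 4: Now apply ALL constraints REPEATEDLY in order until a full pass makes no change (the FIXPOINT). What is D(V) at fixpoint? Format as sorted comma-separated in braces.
Answer: {4,5,6,9}

Derivation:
pass 0 (initial): D(V)={2,3,4,5,6,9}
pass 1: V {2,3,4,5,6,9}->{3,4,5,6,9}; Y {2,4,6,8,9}->{2,4,6}; Z {2,3,4,7,8,9}->{3,4,7,8}
pass 2: V {3,4,5,6,9}->{4,5,6,9}
pass 3: no change
Fixpoint after 3 passes: D(V) = {4,5,6,9}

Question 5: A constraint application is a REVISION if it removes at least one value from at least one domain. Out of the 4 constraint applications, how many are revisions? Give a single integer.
Answer: 3

Derivation:
Constraint 1 (Z < V) on D(Z)={2,3,4,7,8,9} D(V)={2,3,4,5,6,9}: Z {2,3,4,7,8,9}->{2,3,4,7,8}; V {2,3,4,5,6,9}->{3,4,5,6,9} => REVISION
Constraint 2 (Y < V) on D(Y)={2,4,6,8,9} D(V)={3,4,5,6,9}: Y {2,4,6,8,9}->{2,4,6,8} => REVISION
Constraint 3 (Y < Z) on D(Y)={2,4,6,8} D(Z)={2,3,4,7,8}: Y {2,4,6,8}->{2,4,6}; Z {2,3,4,7,8}->{3,4,7,8} => REVISION
Constraint 4 (Z != V) on D(Z)={3,4,7,8} D(V)={3,4,5,6,9}: no change => not a revision
Total revisions = 3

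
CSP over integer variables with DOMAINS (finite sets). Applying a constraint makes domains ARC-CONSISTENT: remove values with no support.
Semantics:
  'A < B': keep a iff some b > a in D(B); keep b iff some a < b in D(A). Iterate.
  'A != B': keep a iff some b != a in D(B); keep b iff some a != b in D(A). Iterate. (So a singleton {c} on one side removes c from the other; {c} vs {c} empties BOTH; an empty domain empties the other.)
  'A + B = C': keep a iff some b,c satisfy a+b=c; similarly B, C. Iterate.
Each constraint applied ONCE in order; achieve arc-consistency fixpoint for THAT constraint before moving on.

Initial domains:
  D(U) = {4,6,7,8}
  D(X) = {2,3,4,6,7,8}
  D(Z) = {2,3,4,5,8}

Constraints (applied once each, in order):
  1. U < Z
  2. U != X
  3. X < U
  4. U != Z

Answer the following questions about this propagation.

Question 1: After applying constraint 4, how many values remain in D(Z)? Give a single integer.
Constraint 1 (U < Z) on D(U)={4,6,7,8} D(Z)={2,3,4,5,8}: U {4,6,7,8}->{4,6,7}; Z {2,3,4,5,8}->{5,8}
Constraint 2 (U != X) on D(U)={4,6,7} D(X)={2,3,4,6,7,8}: no change
Constraint 3 (X < U) on D(X)={2,3,4,6,7,8} D(U)={4,6,7}: X {2,3,4,6,7,8}->{2,3,4,6}
Constraint 4 (U != Z) on D(U)={4,6,7} D(Z)={5,8}: no change
So after constraint 4: D(Z)={5,8}, size = 2

Answer: 2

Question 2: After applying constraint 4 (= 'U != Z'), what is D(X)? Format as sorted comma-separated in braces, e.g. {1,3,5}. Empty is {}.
Answer: {2,3,4,6}

Derivation:
Constraint 1 (U < Z) on D(U)={4,6,7,8} D(Z)={2,3,4,5,8}: U {4,6,7,8}->{4,6,7}; Z {2,3,4,5,8}->{5,8}
Constraint 2 (U != X) on D(U)={4,6,7} D(X)={2,3,4,6,7,8}: no change
Constraint 3 (X < U) on D(X)={2,3,4,6,7,8} D(U)={4,6,7}: X {2,3,4,6,7,8}->{2,3,4,6}
Constraint 4 (U != Z) on D(U)={4,6,7} D(Z)={5,8}: no change
So after constraint 4: D(X) = {2,3,4,6}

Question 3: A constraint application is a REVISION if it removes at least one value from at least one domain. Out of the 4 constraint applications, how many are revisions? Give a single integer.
Answer: 2

Derivation:
Constraint 1 (U < Z) on D(U)={4,6,7,8} D(Z)={2,3,4,5,8}: U {4,6,7,8}->{4,6,7}; Z {2,3,4,5,8}->{5,8} => REVISION
Constraint 2 (U != X) on D(U)={4,6,7} D(X)={2,3,4,6,7,8}: no change => not a revision
Constraint 3 (X < U) on D(X)={2,3,4,6,7,8} D(U)={4,6,7}: X {2,3,4,6,7,8}->{2,3,4,6} => REVISION
Constraint 4 (U != Z) on D(U)={4,6,7} D(Z)={5,8}: no change => not a revision
Total revisions = 2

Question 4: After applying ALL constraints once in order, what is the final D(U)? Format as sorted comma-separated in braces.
Constraint 1 (U < Z) on D(U)={4,6,7,8} D(Z)={2,3,4,5,8}: U {4,6,7,8}->{4,6,7}; Z {2,3,4,5,8}->{5,8}
Constraint 2 (U != X) on D(U)={4,6,7} D(X)={2,3,4,6,7,8}: no change
Constraint 3 (X < U) on D(X)={2,3,4,6,7,8} D(U)={4,6,7}: X {2,3,4,6,7,8}->{2,3,4,6}
Constraint 4 (U != Z) on D(U)={4,6,7} D(Z)={5,8}: no change
So after all 4 constraints: D(U) = {4,6,7}

Answer: {4,6,7}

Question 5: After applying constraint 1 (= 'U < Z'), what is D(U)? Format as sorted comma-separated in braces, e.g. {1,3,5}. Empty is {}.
Answer: {4,6,7}

Derivation:
Constraint 1 (U < Z) on D(U)={4,6,7,8} D(Z)={2,3,4,5,8}: U {4,6,7,8}->{4,6,7}; Z {2,3,4,5,8}->{5,8}
So after constraint 1: D(U) = {4,6,7}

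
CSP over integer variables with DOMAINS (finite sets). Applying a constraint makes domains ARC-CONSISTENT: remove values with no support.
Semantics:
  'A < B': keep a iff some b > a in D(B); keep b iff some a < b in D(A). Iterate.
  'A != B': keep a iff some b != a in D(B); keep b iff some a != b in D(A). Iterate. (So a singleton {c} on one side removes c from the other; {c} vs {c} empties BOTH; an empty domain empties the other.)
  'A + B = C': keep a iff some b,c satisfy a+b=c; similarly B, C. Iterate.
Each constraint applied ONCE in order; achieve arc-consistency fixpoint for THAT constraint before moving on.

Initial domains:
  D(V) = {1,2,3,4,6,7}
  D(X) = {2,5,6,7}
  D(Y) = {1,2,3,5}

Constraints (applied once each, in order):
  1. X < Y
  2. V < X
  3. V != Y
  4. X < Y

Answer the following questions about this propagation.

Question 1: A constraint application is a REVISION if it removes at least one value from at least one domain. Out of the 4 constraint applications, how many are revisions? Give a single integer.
Answer: 2

Derivation:
Constraint 1 (X < Y) on D(X)={2,5,6,7} D(Y)={1,2,3,5}: X {2,5,6,7}->{2}; Y {1,2,3,5}->{3,5} => REVISION
Constraint 2 (V < X) on D(V)={1,2,3,4,6,7} D(X)={2}: V {1,2,3,4,6,7}->{1} => REVISION
Constraint 3 (V != Y) on D(V)={1} D(Y)={3,5}: no change => not a revision
Constraint 4 (X < Y) on D(X)={2} D(Y)={3,5}: no change => not a revision
Total revisions = 2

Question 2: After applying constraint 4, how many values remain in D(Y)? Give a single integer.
Answer: 2

Derivation:
Constraint 1 (X < Y) on D(X)={2,5,6,7} D(Y)={1,2,3,5}: X {2,5,6,7}->{2}; Y {1,2,3,5}->{3,5}
Constraint 2 (V < X) on D(V)={1,2,3,4,6,7} D(X)={2}: V {1,2,3,4,6,7}->{1}
Constraint 3 (V != Y) on D(V)={1} D(Y)={3,5}: no change
Constraint 4 (X < Y) on D(X)={2} D(Y)={3,5}: no change
So after constraint 4: D(Y)={3,5}, size = 2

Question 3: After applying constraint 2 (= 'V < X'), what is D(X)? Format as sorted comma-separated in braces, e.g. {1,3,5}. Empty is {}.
Answer: {2}

Derivation:
Constraint 1 (X < Y) on D(X)={2,5,6,7} D(Y)={1,2,3,5}: X {2,5,6,7}->{2}; Y {1,2,3,5}->{3,5}
Constraint 2 (V < X) on D(V)={1,2,3,4,6,7} D(X)={2}: V {1,2,3,4,6,7}->{1}
So after constraint 2: D(X) = {2}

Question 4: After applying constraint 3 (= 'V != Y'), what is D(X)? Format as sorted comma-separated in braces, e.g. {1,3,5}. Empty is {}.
Answer: {2}

Derivation:
Constraint 1 (X < Y) on D(X)={2,5,6,7} D(Y)={1,2,3,5}: X {2,5,6,7}->{2}; Y {1,2,3,5}->{3,5}
Constraint 2 (V < X) on D(V)={1,2,3,4,6,7} D(X)={2}: V {1,2,3,4,6,7}->{1}
Constraint 3 (V != Y) on D(V)={1} D(Y)={3,5}: no change
So after constraint 3: D(X) = {2}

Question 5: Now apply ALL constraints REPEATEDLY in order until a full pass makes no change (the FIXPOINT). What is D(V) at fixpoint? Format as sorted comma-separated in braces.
Answer: {1}

Derivation:
pass 0 (initial): D(V)={1,2,3,4,6,7}
pass 1: V {1,2,3,4,6,7}->{1}; X {2,5,6,7}->{2}; Y {1,2,3,5}->{3,5}
pass 2: no change
Fixpoint after 2 passes: D(V) = {1}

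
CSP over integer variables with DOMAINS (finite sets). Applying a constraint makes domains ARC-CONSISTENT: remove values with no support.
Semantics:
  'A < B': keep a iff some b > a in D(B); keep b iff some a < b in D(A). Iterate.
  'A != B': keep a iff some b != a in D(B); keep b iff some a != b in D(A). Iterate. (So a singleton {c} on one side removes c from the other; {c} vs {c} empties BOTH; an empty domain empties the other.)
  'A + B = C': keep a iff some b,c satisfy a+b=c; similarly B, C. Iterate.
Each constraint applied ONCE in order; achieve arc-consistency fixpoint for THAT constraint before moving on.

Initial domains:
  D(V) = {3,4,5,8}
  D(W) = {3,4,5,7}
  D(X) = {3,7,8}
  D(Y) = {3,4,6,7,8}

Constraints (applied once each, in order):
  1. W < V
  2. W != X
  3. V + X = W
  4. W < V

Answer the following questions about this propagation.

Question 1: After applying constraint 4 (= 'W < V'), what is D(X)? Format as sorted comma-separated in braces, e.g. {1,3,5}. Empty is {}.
Answer: {3}

Derivation:
Constraint 1 (W < V) on D(W)={3,4,5,7} D(V)={3,4,5,8}: V {3,4,5,8}->{4,5,8}
Constraint 2 (W != X) on D(W)={3,4,5,7} D(X)={3,7,8}: no change
Constraint 3 (V + X = W) on D(V)={4,5,8} D(X)={3,7,8} D(W)={3,4,5,7}: V {4,5,8}->{4}; X {3,7,8}->{3}; W {3,4,5,7}->{7}
Constraint 4 (W < V) on D(W)={7} D(V)={4}: W {7}->{}; V {4}->{}
So after constraint 4: D(X) = {3}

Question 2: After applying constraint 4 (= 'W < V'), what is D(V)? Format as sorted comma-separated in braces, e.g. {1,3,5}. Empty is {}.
Answer: {}

Derivation:
Constraint 1 (W < V) on D(W)={3,4,5,7} D(V)={3,4,5,8}: V {3,4,5,8}->{4,5,8}
Constraint 2 (W != X) on D(W)={3,4,5,7} D(X)={3,7,8}: no change
Constraint 3 (V + X = W) on D(V)={4,5,8} D(X)={3,7,8} D(W)={3,4,5,7}: V {4,5,8}->{4}; X {3,7,8}->{3}; W {3,4,5,7}->{7}
Constraint 4 (W < V) on D(W)={7} D(V)={4}: W {7}->{}; V {4}->{}
So after constraint 4: D(V) = {}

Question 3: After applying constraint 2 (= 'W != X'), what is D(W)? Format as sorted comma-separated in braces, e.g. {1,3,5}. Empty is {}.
Answer: {3,4,5,7}

Derivation:
Constraint 1 (W < V) on D(W)={3,4,5,7} D(V)={3,4,5,8}: V {3,4,5,8}->{4,5,8}
Constraint 2 (W != X) on D(W)={3,4,5,7} D(X)={3,7,8}: no change
So after constraint 2: D(W) = {3,4,5,7}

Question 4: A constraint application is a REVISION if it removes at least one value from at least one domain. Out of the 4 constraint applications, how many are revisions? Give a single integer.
Constraint 1 (W < V) on D(W)={3,4,5,7} D(V)={3,4,5,8}: V {3,4,5,8}->{4,5,8} => REVISION
Constraint 2 (W != X) on D(W)={3,4,5,7} D(X)={3,7,8}: no change => not a revision
Constraint 3 (V + X = W) on D(V)={4,5,8} D(X)={3,7,8} D(W)={3,4,5,7}: V {4,5,8}->{4}; X {3,7,8}->{3}; W {3,4,5,7}->{7} => REVISION
Constraint 4 (W < V) on D(W)={7} D(V)={4}: W {7}->{}; V {4}->{} => REVISION
Total revisions = 3

Answer: 3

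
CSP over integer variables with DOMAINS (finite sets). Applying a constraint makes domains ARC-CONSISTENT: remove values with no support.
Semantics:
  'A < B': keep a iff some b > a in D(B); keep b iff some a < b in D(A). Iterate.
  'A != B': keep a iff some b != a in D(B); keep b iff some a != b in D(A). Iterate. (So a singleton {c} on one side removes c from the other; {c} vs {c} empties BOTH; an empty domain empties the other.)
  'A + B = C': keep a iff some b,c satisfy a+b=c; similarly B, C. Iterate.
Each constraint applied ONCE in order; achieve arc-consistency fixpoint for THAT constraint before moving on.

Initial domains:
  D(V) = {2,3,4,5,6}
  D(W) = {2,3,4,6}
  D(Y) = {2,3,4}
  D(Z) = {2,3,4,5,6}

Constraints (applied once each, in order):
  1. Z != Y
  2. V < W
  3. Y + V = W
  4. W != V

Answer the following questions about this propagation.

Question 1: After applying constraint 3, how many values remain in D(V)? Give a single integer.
Constraint 1 (Z != Y) on D(Z)={2,3,4,5,6} D(Y)={2,3,4}: no change
Constraint 2 (V < W) on D(V)={2,3,4,5,6} D(W)={2,3,4,6}: V {2,3,4,5,6}->{2,3,4,5}; W {2,3,4,6}->{3,4,6}
Constraint 3 (Y + V = W) on D(Y)={2,3,4} D(V)={2,3,4,5} D(W)={3,4,6}: V {2,3,4,5}->{2,3,4}; W {3,4,6}->{4,6}
So after constraint 3: D(V)={2,3,4}, size = 3

Answer: 3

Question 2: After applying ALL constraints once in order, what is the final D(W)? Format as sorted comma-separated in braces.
Answer: {4,6}

Derivation:
Constraint 1 (Z != Y) on D(Z)={2,3,4,5,6} D(Y)={2,3,4}: no change
Constraint 2 (V < W) on D(V)={2,3,4,5,6} D(W)={2,3,4,6}: V {2,3,4,5,6}->{2,3,4,5}; W {2,3,4,6}->{3,4,6}
Constraint 3 (Y + V = W) on D(Y)={2,3,4} D(V)={2,3,4,5} D(W)={3,4,6}: V {2,3,4,5}->{2,3,4}; W {3,4,6}->{4,6}
Constraint 4 (W != V) on D(W)={4,6} D(V)={2,3,4}: no change
So after all 4 constraints: D(W) = {4,6}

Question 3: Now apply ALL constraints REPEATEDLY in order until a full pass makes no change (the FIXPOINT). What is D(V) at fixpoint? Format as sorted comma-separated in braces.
pass 0 (initial): D(V)={2,3,4,5,6}
pass 1: V {2,3,4,5,6}->{2,3,4}; W {2,3,4,6}->{4,6}
pass 2: no change
Fixpoint after 2 passes: D(V) = {2,3,4}

Answer: {2,3,4}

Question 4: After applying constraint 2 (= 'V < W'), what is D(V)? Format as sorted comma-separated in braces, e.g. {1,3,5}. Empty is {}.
Constraint 1 (Z != Y) on D(Z)={2,3,4,5,6} D(Y)={2,3,4}: no change
Constraint 2 (V < W) on D(V)={2,3,4,5,6} D(W)={2,3,4,6}: V {2,3,4,5,6}->{2,3,4,5}; W {2,3,4,6}->{3,4,6}
So after constraint 2: D(V) = {2,3,4,5}

Answer: {2,3,4,5}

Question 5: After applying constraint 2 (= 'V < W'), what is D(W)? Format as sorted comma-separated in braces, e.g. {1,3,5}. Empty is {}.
Answer: {3,4,6}

Derivation:
Constraint 1 (Z != Y) on D(Z)={2,3,4,5,6} D(Y)={2,3,4}: no change
Constraint 2 (V < W) on D(V)={2,3,4,5,6} D(W)={2,3,4,6}: V {2,3,4,5,6}->{2,3,4,5}; W {2,3,4,6}->{3,4,6}
So after constraint 2: D(W) = {3,4,6}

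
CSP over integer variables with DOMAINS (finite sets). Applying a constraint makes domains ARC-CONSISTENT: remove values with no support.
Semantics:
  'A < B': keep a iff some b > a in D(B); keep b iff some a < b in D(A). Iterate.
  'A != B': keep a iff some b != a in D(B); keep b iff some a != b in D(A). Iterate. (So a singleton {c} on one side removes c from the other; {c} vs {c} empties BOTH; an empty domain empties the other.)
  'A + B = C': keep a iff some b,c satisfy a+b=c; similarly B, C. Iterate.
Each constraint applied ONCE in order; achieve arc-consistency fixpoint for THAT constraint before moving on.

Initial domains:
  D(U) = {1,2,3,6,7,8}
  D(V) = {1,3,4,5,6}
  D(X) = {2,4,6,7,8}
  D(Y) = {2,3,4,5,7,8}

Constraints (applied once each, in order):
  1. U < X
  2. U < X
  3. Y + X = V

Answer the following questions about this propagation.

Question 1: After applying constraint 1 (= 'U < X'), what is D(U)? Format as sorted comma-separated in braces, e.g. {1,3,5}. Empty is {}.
Answer: {1,2,3,6,7}

Derivation:
Constraint 1 (U < X) on D(U)={1,2,3,6,7,8} D(X)={2,4,6,7,8}: U {1,2,3,6,7,8}->{1,2,3,6,7}
So after constraint 1: D(U) = {1,2,3,6,7}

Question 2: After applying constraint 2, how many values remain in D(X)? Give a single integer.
Answer: 5

Derivation:
Constraint 1 (U < X) on D(U)={1,2,3,6,7,8} D(X)={2,4,6,7,8}: U {1,2,3,6,7,8}->{1,2,3,6,7}
Constraint 2 (U < X) on D(U)={1,2,3,6,7} D(X)={2,4,6,7,8}: no change
So after constraint 2: D(X)={2,4,6,7,8}, size = 5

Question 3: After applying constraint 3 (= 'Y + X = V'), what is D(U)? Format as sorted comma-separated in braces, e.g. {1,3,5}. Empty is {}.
Constraint 1 (U < X) on D(U)={1,2,3,6,7,8} D(X)={2,4,6,7,8}: U {1,2,3,6,7,8}->{1,2,3,6,7}
Constraint 2 (U < X) on D(U)={1,2,3,6,7} D(X)={2,4,6,7,8}: no change
Constraint 3 (Y + X = V) on D(Y)={2,3,4,5,7,8} D(X)={2,4,6,7,8} D(V)={1,3,4,5,6}: Y {2,3,4,5,7,8}->{2,3,4}; X {2,4,6,7,8}->{2,4}; V {1,3,4,5,6}->{4,5,6}
So after constraint 3: D(U) = {1,2,3,6,7}

Answer: {1,2,3,6,7}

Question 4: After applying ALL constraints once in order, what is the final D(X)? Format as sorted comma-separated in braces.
Answer: {2,4}

Derivation:
Constraint 1 (U < X) on D(U)={1,2,3,6,7,8} D(X)={2,4,6,7,8}: U {1,2,3,6,7,8}->{1,2,3,6,7}
Constraint 2 (U < X) on D(U)={1,2,3,6,7} D(X)={2,4,6,7,8}: no change
Constraint 3 (Y + X = V) on D(Y)={2,3,4,5,7,8} D(X)={2,4,6,7,8} D(V)={1,3,4,5,6}: Y {2,3,4,5,7,8}->{2,3,4}; X {2,4,6,7,8}->{2,4}; V {1,3,4,5,6}->{4,5,6}
So after all 3 constraints: D(X) = {2,4}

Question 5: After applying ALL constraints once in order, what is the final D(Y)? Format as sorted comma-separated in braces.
Constraint 1 (U < X) on D(U)={1,2,3,6,7,8} D(X)={2,4,6,7,8}: U {1,2,3,6,7,8}->{1,2,3,6,7}
Constraint 2 (U < X) on D(U)={1,2,3,6,7} D(X)={2,4,6,7,8}: no change
Constraint 3 (Y + X = V) on D(Y)={2,3,4,5,7,8} D(X)={2,4,6,7,8} D(V)={1,3,4,5,6}: Y {2,3,4,5,7,8}->{2,3,4}; X {2,4,6,7,8}->{2,4}; V {1,3,4,5,6}->{4,5,6}
So after all 3 constraints: D(Y) = {2,3,4}

Answer: {2,3,4}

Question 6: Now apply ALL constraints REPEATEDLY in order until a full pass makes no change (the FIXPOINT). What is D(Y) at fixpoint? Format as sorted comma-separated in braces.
Answer: {2,3,4}

Derivation:
pass 0 (initial): D(Y)={2,3,4,5,7,8}
pass 1: U {1,2,3,6,7,8}->{1,2,3,6,7}; V {1,3,4,5,6}->{4,5,6}; X {2,4,6,7,8}->{2,4}; Y {2,3,4,5,7,8}->{2,3,4}
pass 2: U {1,2,3,6,7}->{1,2,3}
pass 3: no change
Fixpoint after 3 passes: D(Y) = {2,3,4}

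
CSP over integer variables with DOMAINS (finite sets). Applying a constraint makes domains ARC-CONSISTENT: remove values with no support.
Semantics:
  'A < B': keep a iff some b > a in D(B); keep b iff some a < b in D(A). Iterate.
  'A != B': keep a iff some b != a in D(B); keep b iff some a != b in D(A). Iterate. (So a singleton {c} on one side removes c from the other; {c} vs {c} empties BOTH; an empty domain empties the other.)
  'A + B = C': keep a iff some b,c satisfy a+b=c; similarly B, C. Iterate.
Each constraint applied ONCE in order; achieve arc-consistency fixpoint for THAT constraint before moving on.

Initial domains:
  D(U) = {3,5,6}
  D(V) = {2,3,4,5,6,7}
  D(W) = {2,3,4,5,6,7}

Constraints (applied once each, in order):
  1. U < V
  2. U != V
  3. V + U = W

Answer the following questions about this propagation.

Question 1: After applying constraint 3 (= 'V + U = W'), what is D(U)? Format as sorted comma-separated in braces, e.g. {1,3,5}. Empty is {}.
Answer: {3}

Derivation:
Constraint 1 (U < V) on D(U)={3,5,6} D(V)={2,3,4,5,6,7}: V {2,3,4,5,6,7}->{4,5,6,7}
Constraint 2 (U != V) on D(U)={3,5,6} D(V)={4,5,6,7}: no change
Constraint 3 (V + U = W) on D(V)={4,5,6,7} D(U)={3,5,6} D(W)={2,3,4,5,6,7}: V {4,5,6,7}->{4}; U {3,5,6}->{3}; W {2,3,4,5,6,7}->{7}
So after constraint 3: D(U) = {3}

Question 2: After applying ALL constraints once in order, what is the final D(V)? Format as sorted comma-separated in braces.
Constraint 1 (U < V) on D(U)={3,5,6} D(V)={2,3,4,5,6,7}: V {2,3,4,5,6,7}->{4,5,6,7}
Constraint 2 (U != V) on D(U)={3,5,6} D(V)={4,5,6,7}: no change
Constraint 3 (V + U = W) on D(V)={4,5,6,7} D(U)={3,5,6} D(W)={2,3,4,5,6,7}: V {4,5,6,7}->{4}; U {3,5,6}->{3}; W {2,3,4,5,6,7}->{7}
So after all 3 constraints: D(V) = {4}

Answer: {4}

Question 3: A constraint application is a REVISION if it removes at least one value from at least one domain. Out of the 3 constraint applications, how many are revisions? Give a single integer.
Constraint 1 (U < V) on D(U)={3,5,6} D(V)={2,3,4,5,6,7}: V {2,3,4,5,6,7}->{4,5,6,7} => REVISION
Constraint 2 (U != V) on D(U)={3,5,6} D(V)={4,5,6,7}: no change => not a revision
Constraint 3 (V + U = W) on D(V)={4,5,6,7} D(U)={3,5,6} D(W)={2,3,4,5,6,7}: V {4,5,6,7}->{4}; U {3,5,6}->{3}; W {2,3,4,5,6,7}->{7} => REVISION
Total revisions = 2

Answer: 2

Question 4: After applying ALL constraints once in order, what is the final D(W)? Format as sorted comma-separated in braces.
Answer: {7}

Derivation:
Constraint 1 (U < V) on D(U)={3,5,6} D(V)={2,3,4,5,6,7}: V {2,3,4,5,6,7}->{4,5,6,7}
Constraint 2 (U != V) on D(U)={3,5,6} D(V)={4,5,6,7}: no change
Constraint 3 (V + U = W) on D(V)={4,5,6,7} D(U)={3,5,6} D(W)={2,3,4,5,6,7}: V {4,5,6,7}->{4}; U {3,5,6}->{3}; W {2,3,4,5,6,7}->{7}
So after all 3 constraints: D(W) = {7}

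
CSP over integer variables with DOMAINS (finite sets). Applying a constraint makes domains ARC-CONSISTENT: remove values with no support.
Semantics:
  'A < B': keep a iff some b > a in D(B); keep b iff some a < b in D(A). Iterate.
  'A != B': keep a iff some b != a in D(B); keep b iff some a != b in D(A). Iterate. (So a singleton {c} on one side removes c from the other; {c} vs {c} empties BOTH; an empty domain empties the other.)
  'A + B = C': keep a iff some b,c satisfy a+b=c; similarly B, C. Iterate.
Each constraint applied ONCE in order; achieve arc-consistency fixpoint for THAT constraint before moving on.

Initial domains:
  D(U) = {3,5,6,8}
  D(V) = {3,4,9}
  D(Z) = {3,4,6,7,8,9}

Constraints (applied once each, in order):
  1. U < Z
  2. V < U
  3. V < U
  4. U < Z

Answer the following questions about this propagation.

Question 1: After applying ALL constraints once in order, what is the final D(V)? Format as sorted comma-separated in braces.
Answer: {3,4}

Derivation:
Constraint 1 (U < Z) on D(U)={3,5,6,8} D(Z)={3,4,6,7,8,9}: Z {3,4,6,7,8,9}->{4,6,7,8,9}
Constraint 2 (V < U) on D(V)={3,4,9} D(U)={3,5,6,8}: V {3,4,9}->{3,4}; U {3,5,6,8}->{5,6,8}
Constraint 3 (V < U) on D(V)={3,4} D(U)={5,6,8}: no change
Constraint 4 (U < Z) on D(U)={5,6,8} D(Z)={4,6,7,8,9}: Z {4,6,7,8,9}->{6,7,8,9}
So after all 4 constraints: D(V) = {3,4}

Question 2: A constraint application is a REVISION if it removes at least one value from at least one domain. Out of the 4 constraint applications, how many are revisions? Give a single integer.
Answer: 3

Derivation:
Constraint 1 (U < Z) on D(U)={3,5,6,8} D(Z)={3,4,6,7,8,9}: Z {3,4,6,7,8,9}->{4,6,7,8,9} => REVISION
Constraint 2 (V < U) on D(V)={3,4,9} D(U)={3,5,6,8}: V {3,4,9}->{3,4}; U {3,5,6,8}->{5,6,8} => REVISION
Constraint 3 (V < U) on D(V)={3,4} D(U)={5,6,8}: no change => not a revision
Constraint 4 (U < Z) on D(U)={5,6,8} D(Z)={4,6,7,8,9}: Z {4,6,7,8,9}->{6,7,8,9} => REVISION
Total revisions = 3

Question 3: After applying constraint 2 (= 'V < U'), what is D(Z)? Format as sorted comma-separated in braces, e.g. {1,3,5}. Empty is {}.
Answer: {4,6,7,8,9}

Derivation:
Constraint 1 (U < Z) on D(U)={3,5,6,8} D(Z)={3,4,6,7,8,9}: Z {3,4,6,7,8,9}->{4,6,7,8,9}
Constraint 2 (V < U) on D(V)={3,4,9} D(U)={3,5,6,8}: V {3,4,9}->{3,4}; U {3,5,6,8}->{5,6,8}
So after constraint 2: D(Z) = {4,6,7,8,9}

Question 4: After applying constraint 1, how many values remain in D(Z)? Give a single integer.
Answer: 5

Derivation:
Constraint 1 (U < Z) on D(U)={3,5,6,8} D(Z)={3,4,6,7,8,9}: Z {3,4,6,7,8,9}->{4,6,7,8,9}
So after constraint 1: D(Z)={4,6,7,8,9}, size = 5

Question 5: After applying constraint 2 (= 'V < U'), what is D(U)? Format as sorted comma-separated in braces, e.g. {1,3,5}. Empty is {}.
Constraint 1 (U < Z) on D(U)={3,5,6,8} D(Z)={3,4,6,7,8,9}: Z {3,4,6,7,8,9}->{4,6,7,8,9}
Constraint 2 (V < U) on D(V)={3,4,9} D(U)={3,5,6,8}: V {3,4,9}->{3,4}; U {3,5,6,8}->{5,6,8}
So after constraint 2: D(U) = {5,6,8}

Answer: {5,6,8}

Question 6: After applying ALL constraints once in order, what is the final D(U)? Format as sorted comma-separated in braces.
Constraint 1 (U < Z) on D(U)={3,5,6,8} D(Z)={3,4,6,7,8,9}: Z {3,4,6,7,8,9}->{4,6,7,8,9}
Constraint 2 (V < U) on D(V)={3,4,9} D(U)={3,5,6,8}: V {3,4,9}->{3,4}; U {3,5,6,8}->{5,6,8}
Constraint 3 (V < U) on D(V)={3,4} D(U)={5,6,8}: no change
Constraint 4 (U < Z) on D(U)={5,6,8} D(Z)={4,6,7,8,9}: Z {4,6,7,8,9}->{6,7,8,9}
So after all 4 constraints: D(U) = {5,6,8}

Answer: {5,6,8}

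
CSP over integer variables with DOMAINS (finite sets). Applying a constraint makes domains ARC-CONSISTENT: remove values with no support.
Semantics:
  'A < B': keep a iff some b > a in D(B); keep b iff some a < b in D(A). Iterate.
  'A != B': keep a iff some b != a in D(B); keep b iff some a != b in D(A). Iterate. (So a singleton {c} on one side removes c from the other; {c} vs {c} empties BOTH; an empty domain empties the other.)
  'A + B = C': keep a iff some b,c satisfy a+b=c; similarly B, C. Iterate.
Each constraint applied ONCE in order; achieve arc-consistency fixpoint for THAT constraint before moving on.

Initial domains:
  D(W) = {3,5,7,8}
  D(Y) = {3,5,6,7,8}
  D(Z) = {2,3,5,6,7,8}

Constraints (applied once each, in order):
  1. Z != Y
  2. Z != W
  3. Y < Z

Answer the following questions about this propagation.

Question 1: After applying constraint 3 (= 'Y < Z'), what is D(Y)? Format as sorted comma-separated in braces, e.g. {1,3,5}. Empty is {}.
Answer: {3,5,6,7}

Derivation:
Constraint 1 (Z != Y) on D(Z)={2,3,5,6,7,8} D(Y)={3,5,6,7,8}: no change
Constraint 2 (Z != W) on D(Z)={2,3,5,6,7,8} D(W)={3,5,7,8}: no change
Constraint 3 (Y < Z) on D(Y)={3,5,6,7,8} D(Z)={2,3,5,6,7,8}: Y {3,5,6,7,8}->{3,5,6,7}; Z {2,3,5,6,7,8}->{5,6,7,8}
So after constraint 3: D(Y) = {3,5,6,7}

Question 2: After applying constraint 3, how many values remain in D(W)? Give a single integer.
Answer: 4

Derivation:
Constraint 1 (Z != Y) on D(Z)={2,3,5,6,7,8} D(Y)={3,5,6,7,8}: no change
Constraint 2 (Z != W) on D(Z)={2,3,5,6,7,8} D(W)={3,5,7,8}: no change
Constraint 3 (Y < Z) on D(Y)={3,5,6,7,8} D(Z)={2,3,5,6,7,8}: Y {3,5,6,7,8}->{3,5,6,7}; Z {2,3,5,6,7,8}->{5,6,7,8}
So after constraint 3: D(W)={3,5,7,8}, size = 4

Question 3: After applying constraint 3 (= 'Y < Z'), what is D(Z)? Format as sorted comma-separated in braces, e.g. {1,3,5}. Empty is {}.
Answer: {5,6,7,8}

Derivation:
Constraint 1 (Z != Y) on D(Z)={2,3,5,6,7,8} D(Y)={3,5,6,7,8}: no change
Constraint 2 (Z != W) on D(Z)={2,3,5,6,7,8} D(W)={3,5,7,8}: no change
Constraint 3 (Y < Z) on D(Y)={3,5,6,7,8} D(Z)={2,3,5,6,7,8}: Y {3,5,6,7,8}->{3,5,6,7}; Z {2,3,5,6,7,8}->{5,6,7,8}
So after constraint 3: D(Z) = {5,6,7,8}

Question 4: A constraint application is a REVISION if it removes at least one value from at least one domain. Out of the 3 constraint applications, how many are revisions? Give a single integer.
Constraint 1 (Z != Y) on D(Z)={2,3,5,6,7,8} D(Y)={3,5,6,7,8}: no change => not a revision
Constraint 2 (Z != W) on D(Z)={2,3,5,6,7,8} D(W)={3,5,7,8}: no change => not a revision
Constraint 3 (Y < Z) on D(Y)={3,5,6,7,8} D(Z)={2,3,5,6,7,8}: Y {3,5,6,7,8}->{3,5,6,7}; Z {2,3,5,6,7,8}->{5,6,7,8} => REVISION
Total revisions = 1

Answer: 1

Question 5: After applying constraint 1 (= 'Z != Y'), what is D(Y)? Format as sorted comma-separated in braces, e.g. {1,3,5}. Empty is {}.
Constraint 1 (Z != Y) on D(Z)={2,3,5,6,7,8} D(Y)={3,5,6,7,8}: no change
So after constraint 1: D(Y) = {3,5,6,7,8}

Answer: {3,5,6,7,8}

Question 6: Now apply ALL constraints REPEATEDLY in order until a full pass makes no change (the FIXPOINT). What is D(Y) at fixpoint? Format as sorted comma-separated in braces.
Answer: {3,5,6,7}

Derivation:
pass 0 (initial): D(Y)={3,5,6,7,8}
pass 1: Y {3,5,6,7,8}->{3,5,6,7}; Z {2,3,5,6,7,8}->{5,6,7,8}
pass 2: no change
Fixpoint after 2 passes: D(Y) = {3,5,6,7}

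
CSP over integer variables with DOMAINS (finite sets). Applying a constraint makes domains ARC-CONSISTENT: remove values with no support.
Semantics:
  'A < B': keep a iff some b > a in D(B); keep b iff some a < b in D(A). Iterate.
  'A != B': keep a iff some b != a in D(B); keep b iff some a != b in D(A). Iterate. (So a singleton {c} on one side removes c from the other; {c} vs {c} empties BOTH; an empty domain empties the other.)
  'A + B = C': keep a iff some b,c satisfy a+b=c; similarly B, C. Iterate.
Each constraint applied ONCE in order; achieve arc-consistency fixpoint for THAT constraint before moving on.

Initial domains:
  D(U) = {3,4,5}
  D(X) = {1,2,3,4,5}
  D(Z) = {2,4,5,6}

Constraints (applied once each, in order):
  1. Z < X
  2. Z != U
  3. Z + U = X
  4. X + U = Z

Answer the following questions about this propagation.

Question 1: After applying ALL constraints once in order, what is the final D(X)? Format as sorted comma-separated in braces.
Constraint 1 (Z < X) on D(Z)={2,4,5,6} D(X)={1,2,3,4,5}: Z {2,4,5,6}->{2,4}; X {1,2,3,4,5}->{3,4,5}
Constraint 2 (Z != U) on D(Z)={2,4} D(U)={3,4,5}: no change
Constraint 3 (Z + U = X) on D(Z)={2,4} D(U)={3,4,5} D(X)={3,4,5}: Z {2,4}->{2}; U {3,4,5}->{3}; X {3,4,5}->{5}
Constraint 4 (X + U = Z) on D(X)={5} D(U)={3} D(Z)={2}: X {5}->{}; U {3}->{}; Z {2}->{}
So after all 4 constraints: D(X) = {}

Answer: {}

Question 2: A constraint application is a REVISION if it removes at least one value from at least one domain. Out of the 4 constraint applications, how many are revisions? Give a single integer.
Constraint 1 (Z < X) on D(Z)={2,4,5,6} D(X)={1,2,3,4,5}: Z {2,4,5,6}->{2,4}; X {1,2,3,4,5}->{3,4,5} => REVISION
Constraint 2 (Z != U) on D(Z)={2,4} D(U)={3,4,5}: no change => not a revision
Constraint 3 (Z + U = X) on D(Z)={2,4} D(U)={3,4,5} D(X)={3,4,5}: Z {2,4}->{2}; U {3,4,5}->{3}; X {3,4,5}->{5} => REVISION
Constraint 4 (X + U = Z) on D(X)={5} D(U)={3} D(Z)={2}: X {5}->{}; U {3}->{}; Z {2}->{} => REVISION
Total revisions = 3

Answer: 3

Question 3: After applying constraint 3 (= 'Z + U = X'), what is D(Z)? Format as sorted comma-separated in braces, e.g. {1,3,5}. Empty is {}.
Constraint 1 (Z < X) on D(Z)={2,4,5,6} D(X)={1,2,3,4,5}: Z {2,4,5,6}->{2,4}; X {1,2,3,4,5}->{3,4,5}
Constraint 2 (Z != U) on D(Z)={2,4} D(U)={3,4,5}: no change
Constraint 3 (Z + U = X) on D(Z)={2,4} D(U)={3,4,5} D(X)={3,4,5}: Z {2,4}->{2}; U {3,4,5}->{3}; X {3,4,5}->{5}
So after constraint 3: D(Z) = {2}

Answer: {2}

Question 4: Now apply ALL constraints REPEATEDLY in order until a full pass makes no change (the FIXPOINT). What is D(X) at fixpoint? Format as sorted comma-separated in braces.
pass 0 (initial): D(X)={1,2,3,4,5}
pass 1: U {3,4,5}->{}; X {1,2,3,4,5}->{}; Z {2,4,5,6}->{}
pass 2: no change
Fixpoint after 2 passes: D(X) = {}

Answer: {}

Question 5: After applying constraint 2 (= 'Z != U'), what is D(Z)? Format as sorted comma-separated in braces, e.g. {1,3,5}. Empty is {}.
Constraint 1 (Z < X) on D(Z)={2,4,5,6} D(X)={1,2,3,4,5}: Z {2,4,5,6}->{2,4}; X {1,2,3,4,5}->{3,4,5}
Constraint 2 (Z != U) on D(Z)={2,4} D(U)={3,4,5}: no change
So after constraint 2: D(Z) = {2,4}

Answer: {2,4}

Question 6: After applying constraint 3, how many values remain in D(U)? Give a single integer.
Answer: 1

Derivation:
Constraint 1 (Z < X) on D(Z)={2,4,5,6} D(X)={1,2,3,4,5}: Z {2,4,5,6}->{2,4}; X {1,2,3,4,5}->{3,4,5}
Constraint 2 (Z != U) on D(Z)={2,4} D(U)={3,4,5}: no change
Constraint 3 (Z + U = X) on D(Z)={2,4} D(U)={3,4,5} D(X)={3,4,5}: Z {2,4}->{2}; U {3,4,5}->{3}; X {3,4,5}->{5}
So after constraint 3: D(U)={3}, size = 1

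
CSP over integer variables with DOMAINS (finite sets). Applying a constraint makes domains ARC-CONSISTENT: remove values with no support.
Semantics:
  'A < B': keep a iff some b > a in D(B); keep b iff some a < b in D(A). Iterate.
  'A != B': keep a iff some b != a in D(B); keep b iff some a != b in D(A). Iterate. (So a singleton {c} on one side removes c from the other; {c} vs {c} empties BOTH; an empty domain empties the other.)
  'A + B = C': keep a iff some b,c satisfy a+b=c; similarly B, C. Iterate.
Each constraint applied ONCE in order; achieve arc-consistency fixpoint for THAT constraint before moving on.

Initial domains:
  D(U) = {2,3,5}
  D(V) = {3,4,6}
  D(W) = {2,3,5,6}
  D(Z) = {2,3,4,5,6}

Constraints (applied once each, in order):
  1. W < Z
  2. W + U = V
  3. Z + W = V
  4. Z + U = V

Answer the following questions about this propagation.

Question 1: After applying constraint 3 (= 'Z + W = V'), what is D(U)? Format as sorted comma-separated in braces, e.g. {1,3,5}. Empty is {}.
Constraint 1 (W < Z) on D(W)={2,3,5,6} D(Z)={2,3,4,5,6}: W {2,3,5,6}->{2,3,5}; Z {2,3,4,5,6}->{3,4,5,6}
Constraint 2 (W + U = V) on D(W)={2,3,5} D(U)={2,3,5} D(V)={3,4,6}: W {2,3,5}->{2,3}; U {2,3,5}->{2,3}; V {3,4,6}->{4,6}
Constraint 3 (Z + W = V) on D(Z)={3,4,5,6} D(W)={2,3} D(V)={4,6}: Z {3,4,5,6}->{3,4}; V {4,6}->{6}
So after constraint 3: D(U) = {2,3}

Answer: {2,3}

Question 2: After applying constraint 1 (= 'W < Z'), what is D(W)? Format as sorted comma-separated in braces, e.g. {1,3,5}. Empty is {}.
Answer: {2,3,5}

Derivation:
Constraint 1 (W < Z) on D(W)={2,3,5,6} D(Z)={2,3,4,5,6}: W {2,3,5,6}->{2,3,5}; Z {2,3,4,5,6}->{3,4,5,6}
So after constraint 1: D(W) = {2,3,5}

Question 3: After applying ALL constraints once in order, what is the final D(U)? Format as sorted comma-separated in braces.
Answer: {2,3}

Derivation:
Constraint 1 (W < Z) on D(W)={2,3,5,6} D(Z)={2,3,4,5,6}: W {2,3,5,6}->{2,3,5}; Z {2,3,4,5,6}->{3,4,5,6}
Constraint 2 (W + U = V) on D(W)={2,3,5} D(U)={2,3,5} D(V)={3,4,6}: W {2,3,5}->{2,3}; U {2,3,5}->{2,3}; V {3,4,6}->{4,6}
Constraint 3 (Z + W = V) on D(Z)={3,4,5,6} D(W)={2,3} D(V)={4,6}: Z {3,4,5,6}->{3,4}; V {4,6}->{6}
Constraint 4 (Z + U = V) on D(Z)={3,4} D(U)={2,3} D(V)={6}: no change
So after all 4 constraints: D(U) = {2,3}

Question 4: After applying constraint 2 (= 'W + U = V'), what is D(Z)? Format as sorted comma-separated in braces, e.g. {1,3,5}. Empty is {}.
Answer: {3,4,5,6}

Derivation:
Constraint 1 (W < Z) on D(W)={2,3,5,6} D(Z)={2,3,4,5,6}: W {2,3,5,6}->{2,3,5}; Z {2,3,4,5,6}->{3,4,5,6}
Constraint 2 (W + U = V) on D(W)={2,3,5} D(U)={2,3,5} D(V)={3,4,6}: W {2,3,5}->{2,3}; U {2,3,5}->{2,3}; V {3,4,6}->{4,6}
So after constraint 2: D(Z) = {3,4,5,6}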